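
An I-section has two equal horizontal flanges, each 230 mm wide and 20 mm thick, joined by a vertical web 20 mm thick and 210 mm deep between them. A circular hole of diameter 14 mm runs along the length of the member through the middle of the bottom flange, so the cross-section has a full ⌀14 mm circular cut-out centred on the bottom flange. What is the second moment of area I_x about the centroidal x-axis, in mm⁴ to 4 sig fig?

Break the section into simple shapes (no overlaps), measuring from the bottom-left corner of the bounding box.
Bottom flange: 230 × 20, A = 4 600 mm², y = 10 mm, Ī = 153 333 mm⁴.
Web: 20 × 210, A = 4 200 mm², y = 125 mm, Ī = 15 435 000 mm⁴.
Top flange: 230 × 20, A = 4 600 mm², y = 240 mm, Ī = 153 333 mm⁴.
Hole (subtracted): ⌀14, A = 153.938 mm², y = 10 mm, Ī = 1885.74 mm⁴.
Centroid: ȳ = ΣA·y / ΣA = 126.336 mm.
Transfer each piece to the centroidal x-axis using Ī + A·d² with d = y − 126.336:
  bottom flange: d = -116.336 mm → contributes +62 410 528 mm⁴
  web: d = -1.33646 mm → contributes +15 442 502 mm⁴
  top flange: d = 113.664 mm → contributes +59 582 571 mm⁴
  hole: d = -116.336 mm → contributes −2 085 310 mm⁴
Total I = 135 350 291 mm⁴.

I_x ≈ 1.354 × 10⁸ mm⁴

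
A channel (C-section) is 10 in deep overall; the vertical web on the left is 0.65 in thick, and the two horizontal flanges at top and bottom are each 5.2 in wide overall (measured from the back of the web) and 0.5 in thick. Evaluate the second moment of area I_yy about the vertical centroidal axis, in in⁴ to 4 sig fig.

I_yy ≈ 26.17 in⁴

Split into non-overlapping primitives; take the origin at the lower-left of the bounding box.
Web: 0.65 × 10, A = 6.5 in², x = 0.325 in, Ī = 0.228854 in⁴.
Top flange (beyond web): 4.55 × 0.5, A = 2.275 in², x = 2.925 in, Ī = 3.92485 in⁴.
Bottom flange (beyond web): 4.55 × 0.5, A = 2.275 in², x = 2.925 in, Ī = 3.92485 in⁴.
Centroid: x̄ = ΣA·x / ΣA = 1.39559 in.
Transfer each piece to the vertical centroidal axis using Ī + A·d² with d = x − 1.39559:
  web: d = -1.07059 in → contributes +7.67889 in⁴
  top flange (beyond web): d = 1.52941 in → contributes +9.2463 in⁴
  bottom flange (beyond web): d = 1.52941 in → contributes +9.2463 in⁴
Total I = 26.1715 in⁴.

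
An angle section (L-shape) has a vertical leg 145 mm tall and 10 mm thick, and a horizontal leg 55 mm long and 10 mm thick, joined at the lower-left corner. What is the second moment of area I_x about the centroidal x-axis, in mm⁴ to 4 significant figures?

Split into non-overlapping primitives; take the origin at the lower-left of the bounding box.
Vertical leg: 10 × 145, A = 1 450 mm², y = 72.5 mm, Ī = 2 540 521 mm⁴.
Horizontal leg (remainder): 45 × 10, A = 450 mm², y = 5 mm, Ī = 3 750 mm⁴.
Centroid: ȳ = ΣA·y / ΣA = 56.5132 mm.
Transfer each piece to the centroidal x-axis using Ī + A·d² with d = y − 56.5132:
  vertical leg: d = 15.9868 mm → contributes +2 911 111 mm⁴
  horizontal leg (remainder): d = -51.5132 mm → contributes +1 197 872 mm⁴
Total I = 4 108 983 mm⁴.

I_x ≈ 4.109 × 10⁶ mm⁴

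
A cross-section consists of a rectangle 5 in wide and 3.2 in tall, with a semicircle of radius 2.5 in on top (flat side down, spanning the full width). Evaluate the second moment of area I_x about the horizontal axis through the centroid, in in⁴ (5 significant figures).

Treat the section as a set of non-overlapping primitives; coordinates are from the bounding-box lower-left.
Rectangular body: 5 × 3.2, A = 16 in², y = 1.6 in, Ī = 13.65333 in⁴.
Semicircular cap: semicircle r = 2.5, A = 9.817477 in², y = 4.261033 in, Ī = 4.287381 in⁴.
Centroid: ȳ = ΣA·y / ΣA = 2.611897 in.
Transfer each piece to the horizontal axis through the centroid using Ī + A·d² with d = y − 2.611897:
  rectangular body: d = -1.011897 in → contributes +30.0363 in⁴
  semicircular cap: d = 1.649136 in → contributes +30.98747 in⁴
Total I = 61.02378 in⁴.

I_x ≈ 61.024 in⁴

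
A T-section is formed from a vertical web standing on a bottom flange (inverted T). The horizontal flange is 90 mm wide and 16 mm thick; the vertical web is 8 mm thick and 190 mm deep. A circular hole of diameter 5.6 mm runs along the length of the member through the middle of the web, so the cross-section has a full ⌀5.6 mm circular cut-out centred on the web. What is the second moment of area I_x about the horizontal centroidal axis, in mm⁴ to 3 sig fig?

I_x ≈ 1.24 × 10⁷ mm⁴

Treat the section as a set of non-overlapping primitives; coordinates are from the bounding-box lower-left.
Flange: 90 × 16, A = 1 440 mm², y = 8 mm, Ī = 30 720 mm⁴.
Web: 8 × 190, A = 1 520 mm², y = 111 mm, Ī = 4 572 667 mm⁴.
Hole (subtracted): ⌀5.6, A = 24.63 mm², y = 111 mm, Ī = 48.275 mm⁴.
Centroid: ȳ = ΣA·y / ΣA = 60.471 mm.
Transfer each piece to the horizontal centroidal axis using Ī + A·d² with d = y − 60.471:
  flange: d = -52.471 mm → contributes +3 995 404 mm⁴
  web: d = 50.529 mm → contributes +8 453 432 mm⁴
  hole: d = 50.529 mm → contributes −62 932 mm⁴
Total I = 12 385 903 mm⁴.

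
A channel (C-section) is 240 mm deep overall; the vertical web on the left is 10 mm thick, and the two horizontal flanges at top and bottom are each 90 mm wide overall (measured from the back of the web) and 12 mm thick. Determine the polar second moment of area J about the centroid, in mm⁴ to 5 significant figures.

J ≈ 3.9699 × 10⁷ mm⁴

Treat the section as a set of non-overlapping primitives; coordinates are from the bounding-box lower-left.
Web: 10 × 240, A = 2 400 mm², y = 120 mm, Ī = 11 520 000 mm⁴.
Top flange (beyond web): 80 × 12, A = 960 mm², y = 234 mm, Ī = 11 520 mm⁴.
Bottom flange (beyond web): 80 × 12, A = 960 mm², y = 6 mm, Ī = 11 520 mm⁴.
By symmetry the centroid is at mid-height, ȳ = 120 mm.
Transfer each piece to the centroidal x-axis using Ī + A·d² with d = y − 120:
  web: d = 0 mm → contributes +11 520 000 mm⁴
  top flange (beyond web): d = 114 mm → contributes +12 487 680 mm⁴
  bottom flange (beyond web): d = -114 mm → contributes +12 487 680 mm⁴
Total I = 36 495 360 mm⁴.
For the y-axis: x̄ = 25 mm.
Repeating about the centroidal y-axis gives I_y = 3 204 000 mm⁴.
Polar second moment: J = I_x + I_y = 39 699 360 mm⁴.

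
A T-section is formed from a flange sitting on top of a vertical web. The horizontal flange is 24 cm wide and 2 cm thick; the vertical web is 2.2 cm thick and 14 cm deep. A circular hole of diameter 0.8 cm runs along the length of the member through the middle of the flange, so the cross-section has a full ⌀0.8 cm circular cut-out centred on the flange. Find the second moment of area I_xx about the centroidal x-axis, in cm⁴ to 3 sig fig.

Decompose the section into non-overlapping parts with the origin at the bottom-left of its bounding rectangle.
Flange: 24 × 2, A = 48 cm², y = 15 cm, Ī = 16 cm⁴.
Web: 2.2 × 14, A = 30.8 cm², y = 7 cm, Ī = 503.07 cm⁴.
Hole (subtracted): ⌀0.8, A = 0.50265 cm², y = 15 cm, Ī = 0.020106 cm⁴.
Centroid: ȳ = ΣA·y / ΣA = 11.853 cm.
Transfer each piece to the centroidal x-axis using Ī + A·d² with d = y − 11.853:
  flange: d = 3.147 cm → contributes +491.37 cm⁴
  web: d = -4.853 cm → contributes +1228.5 cm⁴
  hole: d = 3.147 cm → contributes −4.9981 cm⁴
Total I = 1714.8 cm⁴.

I_xx ≈ 1710 cm⁴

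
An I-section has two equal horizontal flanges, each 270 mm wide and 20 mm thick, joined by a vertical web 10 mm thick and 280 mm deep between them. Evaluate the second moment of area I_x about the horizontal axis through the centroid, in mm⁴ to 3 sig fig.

I_x ≈ 2.62 × 10⁸ mm⁴

Break the section into simple shapes (no overlaps), measuring from the bottom-left corner of the bounding box.
Bottom flange: 270 × 20, A = 5 400 mm², y = 10 mm, Ī = 180 000 mm⁴.
Web: 10 × 280, A = 2 800 mm², y = 160 mm, Ī = 18 293 333 mm⁴.
Top flange: 270 × 20, A = 5 400 mm², y = 310 mm, Ī = 180 000 mm⁴.
By symmetry the centroid is at mid-height, ȳ = 160 mm.
Transfer each piece to the horizontal axis through the centroid using Ī + A·d² with d = y − 160:
  bottom flange: d = -150 mm → contributes +121 680 000 mm⁴
  web: d = 0 mm → contributes +18 293 333 mm⁴
  top flange: d = 150 mm → contributes +121 680 000 mm⁴
Total I = 261 653 333 mm⁴.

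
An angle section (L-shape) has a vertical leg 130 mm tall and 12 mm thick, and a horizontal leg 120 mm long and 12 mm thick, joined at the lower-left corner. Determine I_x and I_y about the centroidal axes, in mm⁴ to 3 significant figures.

I_x ≈ 4.68 × 10⁶ mm⁴, I_y ≈ 3.83 × 10⁶ mm⁴

Split into non-overlapping primitives; take the origin at the lower-left of the bounding box.
Vertical leg: 12 × 130, A = 1 560 mm², y = 65 mm, Ī = 2 197 000 mm⁴.
Horizontal leg (remainder): 108 × 12, A = 1 296 mm², y = 6 mm, Ī = 15 552 mm⁴.
Centroid: ȳ = ΣA·y / ΣA = 38.227 mm.
Transfer each piece to the centroidal x-axis using Ī + A·d² with d = y − 38.227:
  vertical leg: d = 26.773 mm → contributes +3 315 207 mm⁴
  horizontal leg (remainder): d = -32.227 mm → contributes +1 361 542 mm⁴
Total I = 4 676 749 mm⁴.
For the y-axis: x̄ = 33.227 mm.
Repeating about the centroidal y-axis gives I_y = 3 826 869 mm⁴.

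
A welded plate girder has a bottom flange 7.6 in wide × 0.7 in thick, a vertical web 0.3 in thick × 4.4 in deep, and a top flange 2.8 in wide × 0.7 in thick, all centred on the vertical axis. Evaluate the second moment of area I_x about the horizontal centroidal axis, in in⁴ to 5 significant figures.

Split into non-overlapping primitives; take the origin at the lower-left of the bounding box.
Bottom plate: 7.6 × 0.7, A = 5.32 in², y = 0.35 in, Ī = 0.2172333 in⁴.
Web plate: 0.3 × 4.4, A = 1.32 in², y = 2.9 in, Ī = 2.1296 in⁴.
Top plate: 2.8 × 0.7, A = 1.96 in², y = 5.45 in, Ī = 0.08003333 in⁴.
Centroid: ȳ = ΣA·y / ΣA = 1.903721 in.
Transfer each piece to the horizontal centroidal axis using Ī + A·d² with d = y − 1.903721:
  bottom plate: d = -1.553721 in → contributes +13.05997 in⁴
  web plate: d = 0.9962791 in → contributes +3.439795 in⁴
  top plate: d = 3.546279 in → contributes +24.72918 in⁴
Total I = 41.22895 in⁴.

I_x ≈ 41.229 in⁴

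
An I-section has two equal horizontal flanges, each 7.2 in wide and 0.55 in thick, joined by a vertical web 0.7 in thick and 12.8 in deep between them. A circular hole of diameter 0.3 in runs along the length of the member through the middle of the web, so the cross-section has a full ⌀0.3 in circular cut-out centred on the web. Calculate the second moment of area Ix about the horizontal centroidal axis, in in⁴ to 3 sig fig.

Decompose the section into non-overlapping parts with the origin at the bottom-left of its bounding rectangle.
Bottom flange: 7.2 × 0.55, A = 3.96 in², y = 0.275 in, Ī = 0.099825 in⁴.
Web: 0.7 × 12.8, A = 8.96 in², y = 6.95 in, Ī = 122.33 in⁴.
Top flange: 7.2 × 0.55, A = 3.96 in², y = 13.625 in, Ī = 0.099825 in⁴.
Hole (subtracted): ⌀0.3, A = 0.070686 in², y = 6.95 in, Ī = 0.00039761 in⁴.
By symmetry the centroid is at mid-height, ȳ = 6.95 in.
Transfer each piece to the horizontal centroidal axis using Ī + A·d² with d = y − 6.95:
  bottom flange: d = -6.675 in → contributes +176.54 in⁴
  web: d = 0 in → contributes +122.33 in⁴
  top flange: d = 6.675 in → contributes +176.54 in⁴
  hole: d = 0 in → contributes −0.00039761 in⁴
Total I = 475.41 in⁴.

Ix ≈ 475 in⁴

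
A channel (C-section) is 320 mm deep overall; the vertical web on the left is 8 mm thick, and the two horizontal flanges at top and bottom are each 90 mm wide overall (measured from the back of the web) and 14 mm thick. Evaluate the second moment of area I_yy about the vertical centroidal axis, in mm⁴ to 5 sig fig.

I_yy ≈ 3.7513 × 10⁶ mm⁴

Split into non-overlapping primitives; take the origin at the lower-left of the bounding box.
Web: 8 × 320, A = 2 560 mm², x = 4 mm, Ī = 13653.33 mm⁴.
Top flange (beyond web): 82 × 14, A = 1 148 mm², x = 49 mm, Ī = 643262.7 mm⁴.
Bottom flange (beyond web): 82 × 14, A = 1 148 mm², x = 49 mm, Ī = 643262.7 mm⁴.
Centroid: x̄ = ΣA·x / ΣA = 25.27677 mm.
Transfer each piece to the vertical centroidal axis using Ī + A·d² with d = x − 25.27677:
  web: d = -21.27677 mm → contributes +1 172 568 mm⁴
  top flange (beyond web): d = 23.72323 mm → contributes +1 289 347 mm⁴
  bottom flange (beyond web): d = 23.72323 mm → contributes +1 289 347 mm⁴
Total I = 3 751 263 mm⁴.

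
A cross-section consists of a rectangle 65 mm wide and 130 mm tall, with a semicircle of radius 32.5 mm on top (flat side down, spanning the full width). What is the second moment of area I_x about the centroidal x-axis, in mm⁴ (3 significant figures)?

Break the section into simple shapes (no overlaps), measuring from the bottom-left corner of the bounding box.
Rectangular body: 65 × 130, A = 8 450 mm², y = 65 mm, Ī = 11 900 417 mm⁴.
Semicircular cap: semicircle r = 32.5, A = 1659.2 mm², y = 143.79 mm, Ī = 122 452 mm⁴.
Centroid: ȳ = ΣA·y / ΣA = 77.932 mm.
Transfer each piece to the centroidal x-axis using Ī + A·d² with d = y − 77.932:
  rectangular body: d = -12.932 mm → contributes +13 313 541 mm⁴
  semicircular cap: d = 65.862 mm → contributes +7 319 434 mm⁴
Total I = 20 632 975 mm⁴.

I_x ≈ 2.06 × 10⁷ mm⁴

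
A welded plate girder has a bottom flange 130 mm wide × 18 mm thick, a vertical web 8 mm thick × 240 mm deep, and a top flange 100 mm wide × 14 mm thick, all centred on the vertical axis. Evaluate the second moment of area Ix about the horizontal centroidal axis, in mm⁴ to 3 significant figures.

Split into non-overlapping primitives; take the origin at the lower-left of the bounding box.
Bottom plate: 130 × 18, A = 2 340 mm², y = 9 mm, Ī = 63 180 mm⁴.
Web plate: 8 × 240, A = 1 920 mm², y = 138 mm, Ī = 9 216 000 mm⁴.
Top plate: 100 × 14, A = 1 400 mm², y = 265 mm, Ī = 22 867 mm⁴.
Centroid: ȳ = ΣA·y / ΣA = 116.08 mm.
Transfer each piece to the horizontal centroidal axis using Ī + A·d² with d = y − 116.08:
  bottom plate: d = -107.08 mm → contributes +26 894 553 mm⁴
  web plate: d = 21.919 mm → contributes +10 138 427 mm⁴
  top plate: d = 148.92 mm → contributes +31 070 369 mm⁴
Total I = 68 103 349 mm⁴.

Ix ≈ 6.81 × 10⁷ mm⁴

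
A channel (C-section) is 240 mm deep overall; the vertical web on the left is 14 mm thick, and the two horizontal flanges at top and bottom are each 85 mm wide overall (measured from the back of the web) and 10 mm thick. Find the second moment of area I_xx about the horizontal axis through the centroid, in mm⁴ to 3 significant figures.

Decompose the section into non-overlapping parts with the origin at the bottom-left of its bounding rectangle.
Web: 14 × 240, A = 3 360 mm², y = 120 mm, Ī = 16 128 000 mm⁴.
Top flange (beyond web): 71 × 10, A = 710 mm², y = 235 mm, Ī = 5916.7 mm⁴.
Bottom flange (beyond web): 71 × 10, A = 710 mm², y = 5 mm, Ī = 5916.7 mm⁴.
By symmetry the centroid is at mid-height, ȳ = 120 mm.
Transfer each piece to the horizontal axis through the centroid using Ī + A·d² with d = y − 120:
  web: d = 0 mm → contributes +16 128 000 mm⁴
  top flange (beyond web): d = 115 mm → contributes +9 395 667 mm⁴
  bottom flange (beyond web): d = -115 mm → contributes +9 395 667 mm⁴
Total I = 34 919 333 mm⁴.

I_xx ≈ 3.49 × 10⁷ mm⁴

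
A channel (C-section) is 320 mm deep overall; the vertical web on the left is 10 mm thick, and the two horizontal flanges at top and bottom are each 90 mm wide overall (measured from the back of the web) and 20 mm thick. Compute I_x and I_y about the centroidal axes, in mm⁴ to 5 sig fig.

Split into non-overlapping primitives; take the origin at the lower-left of the bounding box.
Web: 10 × 320, A = 3 200 mm², y = 160 mm, Ī = 27 306 667 mm⁴.
Top flange (beyond web): 80 × 20, A = 1 600 mm², y = 310 mm, Ī = 53333.33 mm⁴.
Bottom flange (beyond web): 80 × 20, A = 1 600 mm², y = 10 mm, Ī = 53333.33 mm⁴.
By symmetry the centroid is at mid-height, ȳ = 160 mm.
Transfer each piece to the centroidal x-axis using Ī + A·d² with d = y − 160:
  web: d = 0 mm → contributes +27 306 667 mm⁴
  top flange (beyond web): d = 150 mm → contributes +36 053 333 mm⁴
  bottom flange (beyond web): d = -150 mm → contributes +36 053 333 mm⁴
Total I = 99 413 333 mm⁴.
For the y-axis: x̄ = 27.5 mm.
Repeating about the centroidal y-axis gives I_y = 4 973 333 mm⁴.

I_x ≈ 9.9413 × 10⁷ mm⁴, I_y ≈ 4.9733 × 10⁶ mm⁴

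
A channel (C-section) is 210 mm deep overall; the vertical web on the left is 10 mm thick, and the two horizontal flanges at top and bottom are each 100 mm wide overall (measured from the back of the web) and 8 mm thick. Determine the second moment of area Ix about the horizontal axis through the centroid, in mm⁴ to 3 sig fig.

Ix ≈ 2.24 × 10⁷ mm⁴

Treat the section as a set of non-overlapping primitives; coordinates are from the bounding-box lower-left.
Web: 10 × 210, A = 2 100 mm², y = 105 mm, Ī = 7 717 500 mm⁴.
Top flange (beyond web): 90 × 8, A = 720 mm², y = 206 mm, Ī = 3 840 mm⁴.
Bottom flange (beyond web): 90 × 8, A = 720 mm², y = 4 mm, Ī = 3 840 mm⁴.
By symmetry the centroid is at mid-height, ȳ = 105 mm.
Transfer each piece to the horizontal axis through the centroid using Ī + A·d² with d = y − 105:
  web: d = 0 mm → contributes +7 717 500 mm⁴
  top flange (beyond web): d = 101 mm → contributes +7 348 560 mm⁴
  bottom flange (beyond web): d = -101 mm → contributes +7 348 560 mm⁴
Total I = 22 414 620 mm⁴.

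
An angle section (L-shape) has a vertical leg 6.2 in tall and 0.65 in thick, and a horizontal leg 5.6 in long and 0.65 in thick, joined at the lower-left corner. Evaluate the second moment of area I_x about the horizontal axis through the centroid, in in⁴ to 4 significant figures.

Treat the section as a set of non-overlapping primitives; coordinates are from the bounding-box lower-left.
Vertical leg: 0.65 × 6.2, A = 4.03 in², y = 3.1 in, Ī = 12.9094 in⁴.
Horizontal leg (remainder): 4.95 × 0.65, A = 3.2175 in², y = 0.325 in, Ī = 0.113283 in⁴.
Centroid: ȳ = ΣA·y / ΣA = 1.86805 in.
Transfer each piece to the horizontal axis through the centroid using Ī + A·d² with d = y − 1.86805:
  vertical leg: d = 1.23195 in → contributes +19.0258 in⁴
  horizontal leg (remainder): d = -1.54305 in → contributes +7.77415 in⁴
Total I = 26.7999 in⁴.

I_x ≈ 26.80 in⁴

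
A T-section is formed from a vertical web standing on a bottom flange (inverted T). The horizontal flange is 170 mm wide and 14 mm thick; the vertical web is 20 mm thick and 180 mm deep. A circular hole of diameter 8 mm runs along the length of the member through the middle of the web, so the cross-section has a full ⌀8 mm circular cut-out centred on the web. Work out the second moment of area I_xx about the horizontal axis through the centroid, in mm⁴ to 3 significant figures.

I_xx ≈ 2.32 × 10⁷ mm⁴

Decompose the section into non-overlapping parts with the origin at the bottom-left of its bounding rectangle.
Flange: 170 × 14, A = 2 380 mm², y = 7 mm, Ī = 38 873 mm⁴.
Web: 20 × 180, A = 3 600 mm², y = 104 mm, Ī = 9 720 000 mm⁴.
Hole (subtracted): ⌀8, A = 50.265 mm², y = 104 mm, Ī = 201.06 mm⁴.
Centroid: ȳ = ΣA·y / ΣA = 65.067 mm.
Transfer each piece to the horizontal axis through the centroid using Ī + A·d² with d = y − 65.067:
  flange: d = -58.067 mm → contributes +8 063 811 mm⁴
  web: d = 38.933 mm → contributes +15 176 691 mm⁴
  hole: d = 38.933 mm → contributes −76 391 mm⁴
Total I = 23 164 112 mm⁴.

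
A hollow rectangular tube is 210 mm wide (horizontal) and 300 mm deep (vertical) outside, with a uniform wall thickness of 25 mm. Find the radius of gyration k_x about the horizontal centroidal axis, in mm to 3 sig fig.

Split into non-overlapping primitives; take the origin at the lower-left of the bounding box.
Outer rectangle: 210 × 300, A = 63 000 mm², y = 150 mm, Ī = 472 500 000 mm⁴.
Inner void (subtracted): 160 × 250, A = 40 000 mm², y = 150 mm, Ī = 208 333 333 mm⁴.
By symmetry the centroid is at mid-height, ȳ = 150 mm.
All pieces are centred on the horizontal centroidal axis, so I = ΣĪ (holes subtracted) = 264 166 667 mm⁴.
Radius of gyration: k = √(I/A) = √(264 166 667 / 23 000) = 107.17 mm.

k_x ≈ 107 mm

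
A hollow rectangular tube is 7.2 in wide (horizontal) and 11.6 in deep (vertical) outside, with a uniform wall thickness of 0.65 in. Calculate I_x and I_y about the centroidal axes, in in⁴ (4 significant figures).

Decompose the section into non-overlapping parts with the origin at the bottom-left of its bounding rectangle.
Outer rectangle: 7.2 × 11.6, A = 83.52 in², y = 5.8 in, Ī = 936.538 in⁴.
Inner void (subtracted): 5.9 × 10.3, A = 60.77 in², y = 5.8 in, Ī = 537.257 in⁴.
By symmetry the centroid is at mid-height, ȳ = 5.8 in.
All pieces are centred on the centroidal x-axis, so I = ΣĪ (holes subtracted) = 399.28 in⁴.
Repeating about the centroidal y-axis gives I_y = 184.523 in⁴.

I_x ≈ 399.3 in⁴, I_y ≈ 184.5 in⁴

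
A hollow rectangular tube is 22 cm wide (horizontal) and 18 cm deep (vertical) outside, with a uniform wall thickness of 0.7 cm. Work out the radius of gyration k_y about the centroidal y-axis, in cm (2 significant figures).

Treat the section as a set of non-overlapping primitives; coordinates are from the bounding-box lower-left.
Outer rectangle: 22 × 18, A = 396 cm², x = 11 cm, Ī = 15 972 cm⁴.
Inner void (subtracted): 20.6 × 16.6, A = 342 cm², x = 11 cm, Ī = 12 093 cm⁴.
By symmetry the centroid is at mid-width, x̄ = 11 cm.
All pieces are centred on the centroidal y-axis, so I = ΣĪ (holes subtracted) = 3 879 cm⁴.
Radius of gyration: k = √(I/A) = √(3 879 / 54.04) = 8.472 cm.

k_y ≈ 8.5 cm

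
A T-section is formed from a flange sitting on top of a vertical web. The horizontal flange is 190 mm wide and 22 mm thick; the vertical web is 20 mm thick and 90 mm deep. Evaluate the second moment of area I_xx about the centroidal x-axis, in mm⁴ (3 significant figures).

I_xx ≈ 5.33 × 10⁶ mm⁴

Treat the section as a set of non-overlapping primitives; coordinates are from the bounding-box lower-left.
Flange: 190 × 22, A = 4 180 mm², y = 101 mm, Ī = 168 593 mm⁴.
Web: 20 × 90, A = 1 800 mm², y = 45 mm, Ī = 1 215 000 mm⁴.
Centroid: ȳ = ΣA·y / ΣA = 84.144 mm.
Transfer each piece to the centroidal x-axis using Ī + A·d² with d = y − 84.144:
  flange: d = 16.856 mm → contributes +1 356 261 mm⁴
  web: d = -39.144 mm → contributes +3 973 029 mm⁴
Total I = 5 329 290 mm⁴.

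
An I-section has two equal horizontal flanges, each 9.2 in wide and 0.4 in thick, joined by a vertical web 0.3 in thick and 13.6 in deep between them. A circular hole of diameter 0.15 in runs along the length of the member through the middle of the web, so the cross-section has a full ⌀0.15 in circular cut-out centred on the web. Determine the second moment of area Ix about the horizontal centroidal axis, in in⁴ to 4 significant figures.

Ix ≈ 423.6 in⁴

Treat the section as a set of non-overlapping primitives; coordinates are from the bounding-box lower-left.
Bottom flange: 9.2 × 0.4, A = 3.68 in², y = 0.2 in, Ī = 0.0490667 in⁴.
Web: 0.3 × 13.6, A = 4.08 in², y = 7.2 in, Ī = 62.8864 in⁴.
Top flange: 9.2 × 0.4, A = 3.68 in², y = 14.2 in, Ī = 0.0490667 in⁴.
Hole (subtracted): ⌀0.15, A = 0.0176715 in², y = 7.2 in, Ī = 0.0000248505 in⁴.
By symmetry the centroid is at mid-height, ȳ = 7.2 in.
Transfer each piece to the horizontal centroidal axis using Ī + A·d² with d = y − 7.2:
  bottom flange: d = -7 in → contributes +180.369 in⁴
  web: d = 0 in → contributes +62.8864 in⁴
  top flange: d = 7 in → contributes +180.369 in⁴
  hole: d = 0 in → contributes −0.0000248505 in⁴
Total I = 423.625 in⁴.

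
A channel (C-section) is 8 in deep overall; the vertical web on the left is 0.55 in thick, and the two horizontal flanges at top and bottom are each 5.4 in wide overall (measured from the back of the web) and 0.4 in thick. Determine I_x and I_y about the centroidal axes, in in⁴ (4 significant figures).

I_x ≈ 79.55 in⁴, I_y ≈ 22.75 in⁴

Decompose the section into non-overlapping parts with the origin at the bottom-left of its bounding rectangle.
Web: 0.55 × 8, A = 4.4 in², y = 4 in, Ī = 23.4667 in⁴.
Top flange (beyond web): 4.85 × 0.4, A = 1.94 in², y = 7.8 in, Ī = 0.0258667 in⁴.
Bottom flange (beyond web): 4.85 × 0.4, A = 1.94 in², y = 0.2 in, Ī = 0.0258667 in⁴.
By symmetry the centroid is at mid-height, ȳ = 4 in.
Transfer each piece to the centroidal x-axis using Ī + A·d² with d = y − 4:
  web: d = 0 in → contributes +23.4667 in⁴
  top flange (beyond web): d = 3.8 in → contributes +28.0395 in⁴
  bottom flange (beyond web): d = -3.8 in → contributes +28.0395 in⁴
Total I = 79.5456 in⁴.
For the y-axis: x̄ = 1.54022 in.
Repeating about the centroidal y-axis gives I_y = 22.7473 in⁴.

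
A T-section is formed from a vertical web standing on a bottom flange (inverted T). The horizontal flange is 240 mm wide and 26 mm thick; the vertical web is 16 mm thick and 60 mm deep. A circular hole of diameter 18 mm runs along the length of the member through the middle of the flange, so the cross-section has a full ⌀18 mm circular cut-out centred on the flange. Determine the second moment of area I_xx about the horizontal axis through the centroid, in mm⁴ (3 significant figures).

I_xx ≈ 2.16 × 10⁶ mm⁴

Split into non-overlapping primitives; take the origin at the lower-left of the bounding box.
Flange: 240 × 26, A = 6 240 mm², y = 13 mm, Ī = 351 520 mm⁴.
Web: 16 × 60, A = 960 mm², y = 56 mm, Ī = 288 000 mm⁴.
Hole (subtracted): ⌀18, A = 254.47 mm², y = 13 mm, Ī = 5 153 mm⁴.
Centroid: ȳ = ΣA·y / ΣA = 18.943 mm.
Transfer each piece to the horizontal axis through the centroid using Ī + A·d² with d = y − 18.943:
  flange: d = -5.9434 mm → contributes +571 941 mm⁴
  web: d = 37.057 mm → contributes +1 606 265 mm⁴
  hole: d = -5.9434 mm → contributes −14 142 mm⁴
Total I = 2 164 064 mm⁴.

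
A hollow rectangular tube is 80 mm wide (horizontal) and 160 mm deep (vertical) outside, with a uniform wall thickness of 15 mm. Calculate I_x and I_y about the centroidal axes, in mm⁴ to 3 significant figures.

I_x ≈ 1.82 × 10⁷ mm⁴, I_y ≈ 5.47 × 10⁶ mm⁴

Split into non-overlapping primitives; take the origin at the lower-left of the bounding box.
Outer rectangle: 80 × 160, A = 12 800 mm², y = 80 mm, Ī = 27 306 667 mm⁴.
Inner void (subtracted): 50 × 130, A = 6 500 mm², y = 80 mm, Ī = 9 154 167 mm⁴.
By symmetry the centroid is at mid-height, ȳ = 80 mm.
All pieces are centred on the centroidal x-axis, so I = ΣĪ (holes subtracted) = 18 152 500 mm⁴.
Repeating about the centroidal y-axis gives I_y = 5 472 500 mm⁴.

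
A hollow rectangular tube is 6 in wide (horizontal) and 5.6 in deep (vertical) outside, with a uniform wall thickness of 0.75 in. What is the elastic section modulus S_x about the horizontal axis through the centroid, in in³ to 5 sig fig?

Decompose the section into non-overlapping parts with the origin at the bottom-left of its bounding rectangle.
Outer rectangle: 6 × 5.6, A = 33.6 in², y = 2.8 in, Ī = 87.808 in⁴.
Inner void (subtracted): 4.5 × 4.1, A = 18.45 in², y = 2.8 in, Ī = 25.84538 in⁴.
By symmetry the centroid is at mid-height, ȳ = 2.8 in.
All pieces are centred on the horizontal axis through the centroid, so I = ΣĪ (holes subtracted) = 61.96263 in⁴.
Extreme fibre distance c = 2.8 in; S = I/c = 22.12951 in³.

S_x ≈ 22.130 in³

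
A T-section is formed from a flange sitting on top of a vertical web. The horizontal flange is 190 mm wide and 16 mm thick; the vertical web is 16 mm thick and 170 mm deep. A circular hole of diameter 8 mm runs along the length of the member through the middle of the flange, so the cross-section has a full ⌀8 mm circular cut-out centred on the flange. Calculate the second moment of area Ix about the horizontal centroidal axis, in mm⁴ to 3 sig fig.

Treat the section as a set of non-overlapping primitives; coordinates are from the bounding-box lower-left.
Flange: 190 × 16, A = 3 040 mm², y = 178 mm, Ī = 64 853 mm⁴.
Web: 16 × 170, A = 2 720 mm², y = 85 mm, Ī = 6 550 667 mm⁴.
Hole (subtracted): ⌀8, A = 50.265 mm², y = 178 mm, Ī = 201.06 mm⁴.
Centroid: ȳ = ΣA·y / ΣA = 133.7 mm.
Transfer each piece to the horizontal centroidal axis using Ī + A·d² with d = y − 133.7:
  flange: d = 44.303 mm → contributes +6 031 708 mm⁴
  web: d = -48.697 mm → contributes +13 000 793 mm⁴
  hole: d = 44.303 mm → contributes −98 861 mm⁴
Total I = 18 933 640 mm⁴.

Ix ≈ 1.89 × 10⁷ mm⁴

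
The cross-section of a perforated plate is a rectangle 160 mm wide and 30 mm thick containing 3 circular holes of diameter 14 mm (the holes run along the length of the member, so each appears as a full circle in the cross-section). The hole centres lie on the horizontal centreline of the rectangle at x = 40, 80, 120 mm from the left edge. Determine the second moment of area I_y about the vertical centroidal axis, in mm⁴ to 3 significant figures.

Decompose the section into non-overlapping parts with the origin at the bottom-left of its bounding rectangle.
Plate: 160 × 30, A = 4 800 mm², x = 80 mm, Ī = 10 240 000 mm⁴.
Hole 1 (subtracted): ⌀14, A = 153.94 mm², x = 40 mm, Ī = 1885.7 mm⁴.
Hole 2 (subtracted): ⌀14, A = 153.94 mm², x = 80 mm, Ī = 1885.7 mm⁴.
Hole 3 (subtracted): ⌀14, A = 153.94 mm², x = 120 mm, Ī = 1885.7 mm⁴.
By symmetry the centroid is at mid-width, x̄ = 80 mm.
Transfer each piece to the vertical centroidal axis using Ī + A·d² with d = x − 80:
  plate: d = 0 mm → contributes +10 240 000 mm⁴
  hole 1: d = -40 mm → contributes −248 187 mm⁴
  hole 2: d = 0 mm → contributes −1885.7 mm⁴
  hole 3: d = 40 mm → contributes −248 187 mm⁴
Total I = 9 741 741 mm⁴.

I_y ≈ 9.74 × 10⁶ mm⁴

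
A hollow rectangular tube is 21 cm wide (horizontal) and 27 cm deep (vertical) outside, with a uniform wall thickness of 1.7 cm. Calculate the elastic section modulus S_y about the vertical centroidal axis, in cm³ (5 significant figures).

S_y ≈ 963.37 cm³

Decompose the section into non-overlapping parts with the origin at the bottom-left of its bounding rectangle.
Outer rectangle: 21 × 27, A = 567 cm², x = 10.5 cm, Ī = 20837.25 cm⁴.
Inner void (subtracted): 17.6 × 23.6, A = 415.36 cm², x = 10.5 cm, Ī = 10721.83 cm⁴.
By symmetry the centroid is at mid-width, x̄ = 10.5 cm.
All pieces are centred on the vertical centroidal axis, so I = ΣĪ (holes subtracted) = 10115.42 cm⁴.
Extreme fibre distance c = 10.5 cm; S = I/c = 963.3737 cm³.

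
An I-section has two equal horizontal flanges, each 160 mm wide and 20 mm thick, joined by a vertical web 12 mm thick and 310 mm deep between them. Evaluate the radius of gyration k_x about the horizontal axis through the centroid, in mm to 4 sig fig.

k_x ≈ 142.1 mm

Decompose the section into non-overlapping parts with the origin at the bottom-left of its bounding rectangle.
Bottom flange: 160 × 20, A = 3 200 mm², y = 10 mm, Ī = 106 667 mm⁴.
Web: 12 × 310, A = 3 720 mm², y = 175 mm, Ī = 29 791 000 mm⁴.
Top flange: 160 × 20, A = 3 200 mm², y = 340 mm, Ī = 106 667 mm⁴.
By symmetry the centroid is at mid-height, ȳ = 175 mm.
Transfer each piece to the horizontal axis through the centroid using Ī + A·d² with d = y − 175:
  bottom flange: d = -165 mm → contributes +87 226 667 mm⁴
  web: d = 0 mm → contributes +29 791 000 mm⁴
  top flange: d = 165 mm → contributes +87 226 667 mm⁴
Total I = 204 244 333 mm⁴.
Radius of gyration: k = √(I/A) = √(204 244 333 / 10 120) = 142.064 mm.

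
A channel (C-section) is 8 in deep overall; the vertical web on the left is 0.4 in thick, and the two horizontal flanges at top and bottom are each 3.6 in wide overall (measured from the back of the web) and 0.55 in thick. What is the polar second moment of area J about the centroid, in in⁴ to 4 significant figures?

Split into non-overlapping primitives; take the origin at the lower-left of the bounding box.
Web: 0.4 × 8, A = 3.2 in², y = 4 in, Ī = 17.0667 in⁴.
Top flange (beyond web): 3.2 × 0.55, A = 1.76 in², y = 7.725 in, Ī = 0.0443667 in⁴.
Bottom flange (beyond web): 3.2 × 0.55, A = 1.76 in², y = 0.275 in, Ī = 0.0443667 in⁴.
By symmetry the centroid is at mid-height, ȳ = 4 in.
Transfer each piece to the centroidal x-axis using Ī + A·d² with d = y − 4:
  web: d = 0 in → contributes +17.0667 in⁴
  top flange (beyond web): d = 3.725 in → contributes +24.4655 in⁴
  bottom flange (beyond web): d = -3.725 in → contributes +24.4655 in⁴
Total I = 65.9976 in⁴.
For the y-axis: x̄ = 1.14286 in.
Repeating about the centroidal y-axis gives I_y = 8.47726 in⁴.
Polar second moment: J = I_x + I_y = 74.4749 in⁴.

J ≈ 74.47 in⁴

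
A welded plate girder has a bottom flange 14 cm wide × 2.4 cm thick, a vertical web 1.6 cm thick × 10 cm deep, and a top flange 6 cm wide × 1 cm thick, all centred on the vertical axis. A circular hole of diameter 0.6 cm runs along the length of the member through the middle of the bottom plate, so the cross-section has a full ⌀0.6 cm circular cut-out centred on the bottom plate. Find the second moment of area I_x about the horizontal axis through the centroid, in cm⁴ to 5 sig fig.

Decompose the section into non-overlapping parts with the origin at the bottom-left of its bounding rectangle.
Bottom plate: 14 × 2.4, A = 33.6 cm², y = 1.2 cm, Ī = 16.128 cm⁴.
Web plate: 1.6 × 10, A = 16 cm², y = 7.4 cm, Ī = 133.3333 cm⁴.
Top plate: 6 × 1, A = 6 cm², y = 12.9 cm, Ī = 0.5 cm⁴.
Hole (subtracted): ⌀0.6, A = 0.2827433 cm², y = 1.2 cm, Ī = 0.006361725 cm⁴.
Centroid: ȳ = ΣA·y / ΣA = 4.262336 cm.
Transfer each piece to the horizontal axis through the centroid using Ī + A·d² with d = y − 4.262336:
  bottom plate: d = -3.062336 cm → contributes +331.2254 cm⁴
  web plate: d = 3.137664 cm → contributes +290.8523 cm⁴
  top plate: d = 8.637664 cm → contributes +448.1555 cm⁴
  hole: d = -3.062336 cm → contributes −2.6579 cm⁴
Total I = 1067.575 cm⁴.

I_x ≈ 1067.6 cm⁴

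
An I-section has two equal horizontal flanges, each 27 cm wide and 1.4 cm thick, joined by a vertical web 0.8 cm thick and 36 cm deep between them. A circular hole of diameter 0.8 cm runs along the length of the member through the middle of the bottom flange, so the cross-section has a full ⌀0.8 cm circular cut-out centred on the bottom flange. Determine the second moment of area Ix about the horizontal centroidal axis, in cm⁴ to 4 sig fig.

Ix ≈ 2.938 × 10⁴ cm⁴

Decompose the section into non-overlapping parts with the origin at the bottom-left of its bounding rectangle.
Bottom flange: 27 × 1.4, A = 37.8 cm², y = 0.7 cm, Ī = 6.174 cm⁴.
Web: 0.8 × 36, A = 28.8 cm², y = 19.4 cm, Ī = 3110.4 cm⁴.
Top flange: 27 × 1.4, A = 37.8 cm², y = 38.1 cm, Ī = 6.174 cm⁴.
Hole (subtracted): ⌀0.8, A = 0.502655 cm², y = 0.7 cm, Ī = 0.0201062 cm⁴.
Centroid: ȳ = ΣA·y / ΣA = 19.4905 cm.
Transfer each piece to the horizontal centroidal axis using Ī + A·d² with d = y − 19.4905:
  bottom flange: d = -18.7905 cm → contributes +13352.7 cm⁴
  web: d = -0.0904705 cm → contributes +3110.64 cm⁴
  top flange: d = 18.6095 cm → contributes +13096.9 cm⁴
  hole: d = -18.7905 cm → contributes −177.498 cm⁴
Total I = 29382.7 cm⁴.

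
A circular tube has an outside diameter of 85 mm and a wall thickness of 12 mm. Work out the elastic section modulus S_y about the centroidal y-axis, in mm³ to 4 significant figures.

S_y ≈ 4.430 × 10⁴ mm³

Decompose the section into non-overlapping parts with the origin at the bottom-left of its bounding rectangle.
Outer circle: ⌀85, A = 5674.5 mm², x = 42.5 mm, Ī = 2 562 392 mm⁴.
Bore (subtracted): ⌀61, A = 2922.47 mm², x = 42.5 mm, Ī = 679 656 mm⁴.
By symmetry the centroid is at mid-width, x̄ = 42.5 mm.
All pieces are centred on the centroidal y-axis, so I = ΣĪ (holes subtracted) = 1 882 736 mm⁴.
Extreme fibre distance c = 42.5 mm; S = I/c = 44299.7 mm³.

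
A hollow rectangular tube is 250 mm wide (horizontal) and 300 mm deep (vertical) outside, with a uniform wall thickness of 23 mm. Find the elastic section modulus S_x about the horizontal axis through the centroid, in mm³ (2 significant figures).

S_x ≈ 1.9 × 10⁶ mm³

Break the section into simple shapes (no overlaps), measuring from the bottom-left corner of the bounding box.
Outer rectangle: 250 × 300, A = 75 000 mm², y = 150 mm, Ī = 562 500 000 mm⁴.
Inner void (subtracted): 204 × 254, A = 51 816 mm², y = 150 mm, Ī = 278 580 088 mm⁴.
By symmetry the centroid is at mid-height, ȳ = 150 mm.
All pieces are centred on the horizontal axis through the centroid, so I = ΣĪ (holes subtracted) = 283 919 912 mm⁴.
Extreme fibre distance c = 150 mm; S = I/c = 1 892 799 mm³.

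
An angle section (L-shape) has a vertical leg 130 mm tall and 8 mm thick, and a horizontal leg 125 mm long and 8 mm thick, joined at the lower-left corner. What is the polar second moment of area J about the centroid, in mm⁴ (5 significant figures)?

Break the section into simple shapes (no overlaps), measuring from the bottom-left corner of the bounding box.
Vertical leg: 8 × 130, A = 1 040 mm², y = 65 mm, Ī = 1 464 667 mm⁴.
Horizontal leg (remainder): 117 × 8, A = 936 mm², y = 4 mm, Ī = 4 992 mm⁴.
Centroid: ȳ = ΣA·y / ΣA = 36.10526 mm.
Transfer each piece to the centroidal x-axis using Ī + A·d² with d = y − 36.10526:
  vertical leg: d = 28.89474 mm → contributes +2 332 969 mm⁴
  horizontal leg (remainder): d = -32.10526 mm → contributes +969772.1 mm⁴
Total I = 3 302 741 mm⁴.
For the y-axis: x̄ = 33.60526 mm.
Repeating about the centroidal y-axis gives I_y = 2 997 631 mm⁴.
Polar second moment: J = I_x + I_y = 6 300 372 mm⁴.

J ≈ 6.3004 × 10⁶ mm⁴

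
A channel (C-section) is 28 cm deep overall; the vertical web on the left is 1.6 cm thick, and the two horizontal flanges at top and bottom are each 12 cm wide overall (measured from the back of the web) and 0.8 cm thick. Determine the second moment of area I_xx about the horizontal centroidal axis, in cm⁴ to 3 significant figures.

I_xx ≈ 6010 cm⁴

Break the section into simple shapes (no overlaps), measuring from the bottom-left corner of the bounding box.
Web: 1.6 × 28, A = 44.8 cm², y = 14 cm, Ī = 2926.9 cm⁴.
Top flange (beyond web): 10.4 × 0.8, A = 8.32 cm², y = 27.6 cm, Ī = 0.44373 cm⁴.
Bottom flange (beyond web): 10.4 × 0.8, A = 8.32 cm², y = 0.4 cm, Ī = 0.44373 cm⁴.
By symmetry the centroid is at mid-height, ȳ = 14 cm.
Transfer each piece to the horizontal centroidal axis using Ī + A·d² with d = y − 14:
  web: d = 0 cm → contributes +2926.9 cm⁴
  top flange (beyond web): d = 13.6 cm → contributes +1539.3 cm⁴
  bottom flange (beyond web): d = -13.6 cm → contributes +1539.3 cm⁴
Total I = 6005.6 cm⁴.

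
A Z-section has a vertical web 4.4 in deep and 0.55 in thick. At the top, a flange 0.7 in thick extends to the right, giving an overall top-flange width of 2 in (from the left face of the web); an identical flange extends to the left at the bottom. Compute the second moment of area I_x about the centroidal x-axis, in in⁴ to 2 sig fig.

Split into non-overlapping primitives; take the origin at the lower-left of the bounding box.
Web: 0.55 × 4.4, A = 2.42 in², y = 2.2 in, Ī = 3.904 in⁴.
Top flange (beyond web): 1.45 × 0.7, A = 1.015 in², y = 4.05 in, Ī = 0.04145 in⁴.
Bottom flange (beyond web): 1.45 × 0.7, A = 1.015 in², y = 0.35 in, Ī = 0.04145 in⁴.
Centroid: ȳ = ΣA·y / ΣA = 2.2 in.
Transfer each piece to the centroidal x-axis using Ī + A·d² with d = y − 2.2:
  web: d = 0 in → contributes +3.904 in⁴
  top flange (beyond web): d = 1.85 in → contributes +3.515 in⁴
  bottom flange (beyond web): d = -1.85 in → contributes +3.515 in⁴
Total I = 10.93 in⁴.

I_x ≈ 11 in⁴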